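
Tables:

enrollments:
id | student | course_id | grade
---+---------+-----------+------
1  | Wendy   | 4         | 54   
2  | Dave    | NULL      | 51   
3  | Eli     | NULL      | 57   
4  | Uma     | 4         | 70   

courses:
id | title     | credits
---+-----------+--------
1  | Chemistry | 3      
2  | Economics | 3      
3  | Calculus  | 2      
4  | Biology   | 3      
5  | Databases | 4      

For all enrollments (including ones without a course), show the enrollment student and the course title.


LEFT JOIN keeps every row from enrollments (the left table); where course_id has no match in courses, the course columns become NULL. Walk through each enrollment:
  - enrollment 1 (Wendy): course_id=4 -> matches Biology
  - enrollment 2 (Dave): course_id=NULL, no match -> kept with NULL
  - enrollment 3 (Eli): course_id=NULL, no match -> kept with NULL
  - enrollment 4 (Uma): course_id=4 -> matches Biology
All 4 rows appear; 2 have NULL course.

SQL:
SELECT a.student, b.title AS course
FROM enrollments a
LEFT JOIN courses b ON a.course_id = b.id

Result:
student | course 
--------+--------
Wendy   | Biology
Dave    | NULL   
Eli     | NULL   
Uma     | Biology


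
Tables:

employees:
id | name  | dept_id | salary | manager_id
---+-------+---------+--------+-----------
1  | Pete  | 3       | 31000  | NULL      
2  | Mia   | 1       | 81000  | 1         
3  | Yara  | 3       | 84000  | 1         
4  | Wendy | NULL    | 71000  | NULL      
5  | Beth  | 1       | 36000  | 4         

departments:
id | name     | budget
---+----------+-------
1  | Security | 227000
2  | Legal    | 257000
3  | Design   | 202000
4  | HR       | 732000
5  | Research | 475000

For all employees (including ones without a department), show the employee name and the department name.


LEFT JOIN keeps every row from employees (the left table); where dept_id has no match in departments, the department columns become NULL. Walk through each employee:
  - employee 1 (Pete): dept_id=3 -> matches Design
  - employee 2 (Mia): dept_id=1 -> matches Security
  - employee 3 (Yara): dept_id=3 -> matches Design
  - employee 4 (Wendy): dept_id=NULL, no match -> kept with NULL
  - employee 5 (Beth): dept_id=1 -> matches Security
All 5 rows appear; 1 has NULL department.

SQL:
SELECT a.name, b.name AS department
FROM employees a
LEFT JOIN departments b ON a.dept_id = b.id

Result:
name  | department
------+-----------
Pete  | Design    
Mia   | Security  
Yara  | Design    
Wendy | NULL      
Beth  | Security  


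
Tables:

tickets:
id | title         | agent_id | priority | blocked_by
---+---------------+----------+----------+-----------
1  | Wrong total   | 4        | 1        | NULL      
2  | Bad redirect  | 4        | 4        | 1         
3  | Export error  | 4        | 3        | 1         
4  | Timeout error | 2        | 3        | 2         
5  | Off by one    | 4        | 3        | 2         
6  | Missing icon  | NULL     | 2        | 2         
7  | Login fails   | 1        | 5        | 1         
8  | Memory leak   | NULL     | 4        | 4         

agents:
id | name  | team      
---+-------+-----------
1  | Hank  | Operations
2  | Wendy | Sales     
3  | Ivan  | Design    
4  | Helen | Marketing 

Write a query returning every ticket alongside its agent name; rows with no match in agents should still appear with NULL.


LEFT JOIN keeps every row from tickets (the left table); where agent_id has no match in agents, the agent columns become NULL. Walk through each ticket:
  - ticket 1 (Wrong total): agent_id=4 -> matches Helen
  - ticket 2 (Bad redirect): agent_id=4 -> matches Helen
  - ticket 3 (Export error): agent_id=4 -> matches Helen
  - ticket 4 (Timeout error): agent_id=2 -> matches Wendy
  - ticket 5 (Off by one): agent_id=4 -> matches Helen
  - ticket 6 (Missing icon): agent_id=NULL, no match -> kept with NULL
  - ticket 7 (Login fails): agent_id=1 -> matches Hank
  - ticket 8 (Memory leak): agent_id=NULL, no match -> kept with NULL
All 8 rows appear; 2 have NULL agent.

SQL:
SELECT a.title, b.name AS agent
FROM tickets a
LEFT JOIN agents b ON a.agent_id = b.id

Result:
title         | agent
--------------+------
Wrong total   | Helen
Bad redirect  | Helen
Export error  | Helen
Timeout error | Wendy
Off by one    | Helen
Missing icon  | NULL 
Login fails   | Hank 
Memory leak   | NULL 


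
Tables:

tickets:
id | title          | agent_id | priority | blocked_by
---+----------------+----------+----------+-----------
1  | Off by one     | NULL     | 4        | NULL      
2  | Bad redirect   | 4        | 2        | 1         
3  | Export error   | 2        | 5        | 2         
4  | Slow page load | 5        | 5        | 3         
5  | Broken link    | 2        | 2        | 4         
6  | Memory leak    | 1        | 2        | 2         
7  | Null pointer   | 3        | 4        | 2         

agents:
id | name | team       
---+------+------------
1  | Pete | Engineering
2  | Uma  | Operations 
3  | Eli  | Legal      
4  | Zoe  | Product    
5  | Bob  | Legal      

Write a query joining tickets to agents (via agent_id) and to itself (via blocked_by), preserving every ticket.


Two LEFT JOINs from the same base table tickets: one to agents via agent_id, one to tickets itself via blocked_by. Both are LEFT so every ticket is preserved.
Match against agents:
  - ticket 1 (Off by one): agent_id=NULL, no match -> kept with NULL
  - ticket 2 (Bad redirect): agent_id=4 -> matches Zoe
  - ticket 3 (Export error): agent_id=2 -> matches Uma
  - ticket 4 (Slow page load): agent_id=5 -> matches Bob
  - ticket 5 (Broken link): agent_id=2 -> matches Uma
  - ticket 6 (Memory leak): agent_id=1 -> matches Pete
  - ticket 7 (Null pointer): agent_id=3 -> matches Eli
Match against tickets (self):
  - ticket 1 (Off by one): blocked_by=NULL -> NULL
  - ticket 2 (Bad redirect): blocked_by=1 -> Off by one
  - ticket 3 (Export error): blocked_by=2 -> Bad redirect
  - ticket 4 (Slow page load): blocked_by=3 -> Export error
  - ticket 5 (Broken link): blocked_by=4 -> Slow page load
  - ticket 6 (Memory leak): blocked_by=2 -> Bad redirect
  - ticket 7 (Null pointer): blocked_by=2 -> Bad redirect

SQL:
SELECT a.title, b.name AS agent, c.title AS blocked_by
FROM tickets a
LEFT JOIN agents b ON a.agent_id = b.id
LEFT JOIN tickets c ON a.blocked_by = c.id

Result:
title          | agent | blocked_by    
---------------+-------+---------------
Off by one     | NULL  | NULL          
Bad redirect   | Zoe   | Off by one    
Export error   | Uma   | Bad redirect  
Slow page load | Bob   | Export error  
Broken link    | Uma   | Slow page load
Memory leak    | Pete  | Bad redirect  
Null pointer   | Eli   | Bad redirect  


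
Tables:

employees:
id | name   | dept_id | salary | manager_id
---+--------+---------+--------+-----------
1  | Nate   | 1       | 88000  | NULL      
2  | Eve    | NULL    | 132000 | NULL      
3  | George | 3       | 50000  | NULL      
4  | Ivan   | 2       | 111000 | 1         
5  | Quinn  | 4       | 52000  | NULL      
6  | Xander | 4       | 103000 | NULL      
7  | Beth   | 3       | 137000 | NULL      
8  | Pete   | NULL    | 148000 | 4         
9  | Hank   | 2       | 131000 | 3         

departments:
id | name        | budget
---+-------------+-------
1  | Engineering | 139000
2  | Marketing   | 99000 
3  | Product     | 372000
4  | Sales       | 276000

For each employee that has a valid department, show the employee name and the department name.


INNER JOIN keeps only employees rows whose dept_id matches an id in departments. Walk through each employee:
  - employee 1 (Nate): dept_id=1 -> matches Engineering
  - employee 2 (Eve): dept_id=NULL, no match -> dropped
  - employee 3 (George): dept_id=3 -> matches Product
  - employee 4 (Ivan): dept_id=2 -> matches Marketing
  - employee 5 (Quinn): dept_id=4 -> matches Sales
  - employee 6 (Xander): dept_id=4 -> matches Sales
  - employee 7 (Beth): dept_id=3 -> matches Product
  - employee 8 (Pete): dept_id=NULL, no match -> dropped
  - employee 9 (Hank): dept_id=2 -> matches Marketing
So 2 of 9 rows are dropped.

SQL:
SELECT a.name, b.name AS department
FROM employees a
INNER JOIN departments b ON a.dept_id = b.id

Result:
name   | department 
-------+------------
Nate   | Engineering
George | Product    
Ivan   | Marketing  
Quinn  | Sales      
Xander | Sales      
Beth   | Product    
Hank   | Marketing  


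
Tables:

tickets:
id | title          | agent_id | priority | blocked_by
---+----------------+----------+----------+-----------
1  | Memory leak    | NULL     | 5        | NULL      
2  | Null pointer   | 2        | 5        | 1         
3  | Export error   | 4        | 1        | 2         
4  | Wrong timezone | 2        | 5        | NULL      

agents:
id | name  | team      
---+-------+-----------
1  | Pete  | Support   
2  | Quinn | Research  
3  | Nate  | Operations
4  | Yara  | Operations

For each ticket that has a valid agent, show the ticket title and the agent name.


INNER JOIN keeps only tickets rows whose agent_id matches an id in agents. Walk through each ticket:
  - ticket 1 (Memory leak): agent_id=NULL, no match -> dropped
  - ticket 2 (Null pointer): agent_id=2 -> matches Quinn
  - ticket 3 (Export error): agent_id=4 -> matches Yara
  - ticket 4 (Wrong timezone): agent_id=2 -> matches Quinn
So 1 of 4 rows is dropped.

SQL:
SELECT a.title, b.name AS agent
FROM tickets a
INNER JOIN agents b ON a.agent_id = b.id

Result:
title          | agent
---------------+------
Null pointer   | Quinn
Export error   | Yara 
Wrong timezone | Quinn


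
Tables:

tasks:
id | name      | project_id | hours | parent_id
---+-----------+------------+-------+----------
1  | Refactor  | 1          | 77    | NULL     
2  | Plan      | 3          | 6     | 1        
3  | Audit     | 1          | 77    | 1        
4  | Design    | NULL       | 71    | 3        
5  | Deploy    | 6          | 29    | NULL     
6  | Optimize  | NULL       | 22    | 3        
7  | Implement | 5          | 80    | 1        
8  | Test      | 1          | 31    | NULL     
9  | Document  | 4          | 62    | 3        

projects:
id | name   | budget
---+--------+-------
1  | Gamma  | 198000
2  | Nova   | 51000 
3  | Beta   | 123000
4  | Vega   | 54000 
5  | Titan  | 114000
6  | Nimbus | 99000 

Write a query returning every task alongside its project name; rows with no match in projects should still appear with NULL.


LEFT JOIN keeps every row from tasks (the left table); where project_id has no match in projects, the project columns become NULL. Walk through each task:
  - task 1 (Refactor): project_id=1 -> matches Gamma
  - task 2 (Plan): project_id=3 -> matches Beta
  - task 3 (Audit): project_id=1 -> matches Gamma
  - task 4 (Design): project_id=NULL, no match -> kept with NULL
  - task 5 (Deploy): project_id=6 -> matches Nimbus
  - task 6 (Optimize): project_id=NULL, no match -> kept with NULL
  - task 7 (Implement): project_id=5 -> matches Titan
  - task 8 (Test): project_id=1 -> matches Gamma
  - task 9 (Document): project_id=4 -> matches Vega
All 9 rows appear; 2 have NULL project.

SQL:
SELECT a.name, b.name AS project
FROM tasks a
LEFT JOIN projects b ON a.project_id = b.id

Result:
name      | project
----------+--------
Refactor  | Gamma  
Plan      | Beta   
Audit     | Gamma  
Design    | NULL   
Deploy    | Nimbus 
Optimize  | NULL   
Implement | Titan  
Test      | Gamma  
Document  | Vega   


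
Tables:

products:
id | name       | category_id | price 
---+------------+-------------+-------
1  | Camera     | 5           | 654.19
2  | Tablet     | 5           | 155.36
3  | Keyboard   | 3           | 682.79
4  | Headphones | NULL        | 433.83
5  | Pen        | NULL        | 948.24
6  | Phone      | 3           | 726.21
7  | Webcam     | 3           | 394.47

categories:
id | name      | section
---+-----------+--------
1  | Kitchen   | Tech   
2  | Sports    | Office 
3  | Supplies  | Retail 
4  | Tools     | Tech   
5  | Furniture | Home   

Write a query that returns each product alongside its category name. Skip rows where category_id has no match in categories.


INNER JOIN keeps only products rows whose category_id matches an id in categories. Walk through each product:
  - product 1 (Camera): category_id=5 -> matches Furniture
  - product 2 (Tablet): category_id=5 -> matches Furniture
  - product 3 (Keyboard): category_id=3 -> matches Supplies
  - product 4 (Headphones): category_id=NULL, no match -> dropped
  - product 5 (Pen): category_id=NULL, no match -> dropped
  - product 6 (Phone): category_id=3 -> matches Supplies
  - product 7 (Webcam): category_id=3 -> matches Supplies
So 2 of 7 rows are dropped.

SQL:
SELECT a.name, b.name AS category
FROM products a
INNER JOIN categories b ON a.category_id = b.id

Result:
name     | category 
---------+----------
Camera   | Furniture
Tablet   | Furniture
Keyboard | Supplies 
Phone    | Supplies 
Webcam   | Supplies 


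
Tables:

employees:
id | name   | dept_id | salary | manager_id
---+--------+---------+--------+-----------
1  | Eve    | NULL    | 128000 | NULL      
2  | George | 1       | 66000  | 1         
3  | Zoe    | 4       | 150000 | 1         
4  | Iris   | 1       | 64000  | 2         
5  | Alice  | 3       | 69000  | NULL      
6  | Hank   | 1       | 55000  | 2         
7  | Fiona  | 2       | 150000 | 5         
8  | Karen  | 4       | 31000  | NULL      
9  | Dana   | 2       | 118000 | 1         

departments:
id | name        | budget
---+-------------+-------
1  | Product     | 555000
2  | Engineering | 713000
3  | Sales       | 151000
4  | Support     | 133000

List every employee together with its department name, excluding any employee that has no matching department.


INNER JOIN keeps only employees rows whose dept_id matches an id in departments. Walk through each employee:
  - employee 1 (Eve): dept_id=NULL, no match -> dropped
  - employee 2 (George): dept_id=1 -> matches Product
  - employee 3 (Zoe): dept_id=4 -> matches Support
  - employee 4 (Iris): dept_id=1 -> matches Product
  - employee 5 (Alice): dept_id=3 -> matches Sales
  - employee 6 (Hank): dept_id=1 -> matches Product
  - employee 7 (Fiona): dept_id=2 -> matches Engineering
  - employee 8 (Karen): dept_id=4 -> matches Support
  - employee 9 (Dana): dept_id=2 -> matches Engineering
So 1 of 9 rows is dropped.

SQL:
SELECT a.name, b.name AS department
FROM employees a
INNER JOIN departments b ON a.dept_id = b.id

Result:
name   | department 
-------+------------
George | Product    
Zoe    | Support    
Iris   | Product    
Alice  | Sales      
Hank   | Product    
Fiona  | Engineering
Karen  | Support    
Dana   | Engineering


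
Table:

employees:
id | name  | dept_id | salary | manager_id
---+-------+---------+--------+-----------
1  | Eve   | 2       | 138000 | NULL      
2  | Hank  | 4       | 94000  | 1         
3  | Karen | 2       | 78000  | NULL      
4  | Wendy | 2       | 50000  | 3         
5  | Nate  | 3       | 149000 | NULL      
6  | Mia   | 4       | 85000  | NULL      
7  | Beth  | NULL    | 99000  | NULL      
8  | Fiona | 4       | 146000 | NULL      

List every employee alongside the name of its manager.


This is a self-join: employees is joined to a second copy of itself, matching each row's manager_id to another row's id. Use LEFT JOIN so rows with manager_id=NULL are kept.
  - employee 1 (Eve): manager_id=NULL -> NULL
  - employee 2 (Hank): manager_id=1 -> Eve
  - employee 3 (Karen): manager_id=NULL -> NULL
  - employee 4 (Wendy): manager_id=3 -> Karen
  - employee 5 (Nate): manager_id=NULL -> NULL
  - employee 6 (Mia): manager_id=NULL -> NULL
  - employee 7 (Beth): manager_id=NULL -> NULL
  - employee 8 (Fiona): manager_id=NULL -> NULL

SQL:
SELECT a.name AS item, b.name AS manager
FROM employees a
LEFT JOIN employees b ON a.manager_id = b.id

Result:
item  | manager
------+--------
Eve   | NULL   
Hank  | Eve    
Karen | NULL   
Wendy | Karen  
Nate  | NULL   
Mia   | NULL   
Beth  | NULL   
Fiona | NULL   


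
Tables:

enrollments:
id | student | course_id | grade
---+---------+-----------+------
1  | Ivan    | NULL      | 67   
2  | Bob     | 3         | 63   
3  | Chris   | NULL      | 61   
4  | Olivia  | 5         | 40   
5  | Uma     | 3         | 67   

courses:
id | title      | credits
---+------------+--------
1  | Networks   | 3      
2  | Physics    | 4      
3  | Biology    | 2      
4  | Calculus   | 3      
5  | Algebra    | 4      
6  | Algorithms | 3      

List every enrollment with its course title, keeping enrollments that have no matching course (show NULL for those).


LEFT JOIN keeps every row from enrollments (the left table); where course_id has no match in courses, the course columns become NULL. Walk through each enrollment:
  - enrollment 1 (Ivan): course_id=NULL, no match -> kept with NULL
  - enrollment 2 (Bob): course_id=3 -> matches Biology
  - enrollment 3 (Chris): course_id=NULL, no match -> kept with NULL
  - enrollment 4 (Olivia): course_id=5 -> matches Algebra
  - enrollment 5 (Uma): course_id=3 -> matches Biology
All 5 rows appear; 2 have NULL course.

SQL:
SELECT a.student, b.title AS course
FROM enrollments a
LEFT JOIN courses b ON a.course_id = b.id

Result:
student | course 
--------+--------
Ivan    | NULL   
Bob     | Biology
Chris   | NULL   
Olivia  | Algebra
Uma     | Biology


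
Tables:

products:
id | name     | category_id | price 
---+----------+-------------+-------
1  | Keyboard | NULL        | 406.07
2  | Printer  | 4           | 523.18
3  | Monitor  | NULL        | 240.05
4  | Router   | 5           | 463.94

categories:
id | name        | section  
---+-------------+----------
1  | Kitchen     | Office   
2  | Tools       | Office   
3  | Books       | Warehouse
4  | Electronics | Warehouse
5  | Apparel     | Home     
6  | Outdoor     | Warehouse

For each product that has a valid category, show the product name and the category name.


INNER JOIN keeps only products rows whose category_id matches an id in categories. Walk through each product:
  - product 1 (Keyboard): category_id=NULL, no match -> dropped
  - product 2 (Printer): category_id=4 -> matches Electronics
  - product 3 (Monitor): category_id=NULL, no match -> dropped
  - product 4 (Router): category_id=5 -> matches Apparel
So 2 of 4 rows are dropped.

SQL:
SELECT a.name, b.name AS category
FROM products a
INNER JOIN categories b ON a.category_id = b.id

Result:
name    | category   
--------+------------
Printer | Electronics
Router  | Apparel    


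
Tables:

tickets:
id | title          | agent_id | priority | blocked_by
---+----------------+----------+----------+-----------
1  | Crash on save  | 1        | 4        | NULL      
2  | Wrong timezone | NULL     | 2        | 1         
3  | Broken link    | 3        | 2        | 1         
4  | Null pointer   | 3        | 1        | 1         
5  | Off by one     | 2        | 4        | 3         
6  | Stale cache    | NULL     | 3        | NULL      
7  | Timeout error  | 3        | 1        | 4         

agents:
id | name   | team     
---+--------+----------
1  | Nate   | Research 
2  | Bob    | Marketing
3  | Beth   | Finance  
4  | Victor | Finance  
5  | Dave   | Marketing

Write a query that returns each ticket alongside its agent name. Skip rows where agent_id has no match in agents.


INNER JOIN keeps only tickets rows whose agent_id matches an id in agents. Walk through each ticket:
  - ticket 1 (Crash on save): agent_id=1 -> matches Nate
  - ticket 2 (Wrong timezone): agent_id=NULL, no match -> dropped
  - ticket 3 (Broken link): agent_id=3 -> matches Beth
  - ticket 4 (Null pointer): agent_id=3 -> matches Beth
  - ticket 5 (Off by one): agent_id=2 -> matches Bob
  - ticket 6 (Stale cache): agent_id=NULL, no match -> dropped
  - ticket 7 (Timeout error): agent_id=3 -> matches Beth
So 2 of 7 rows are dropped.

SQL:
SELECT a.title, b.name AS agent
FROM tickets a
INNER JOIN agents b ON a.agent_id = b.id

Result:
title         | agent
--------------+------
Crash on save | Nate 
Broken link   | Beth 
Null pointer  | Beth 
Off by one    | Bob  
Timeout error | Beth 


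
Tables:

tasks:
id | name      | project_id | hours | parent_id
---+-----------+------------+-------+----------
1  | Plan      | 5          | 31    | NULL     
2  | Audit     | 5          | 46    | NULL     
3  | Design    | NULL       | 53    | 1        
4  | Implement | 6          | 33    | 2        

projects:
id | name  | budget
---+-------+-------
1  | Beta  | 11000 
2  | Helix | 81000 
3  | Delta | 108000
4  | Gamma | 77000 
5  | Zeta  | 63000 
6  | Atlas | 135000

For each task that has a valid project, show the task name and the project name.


INNER JOIN keeps only tasks rows whose project_id matches an id in projects. Walk through each task:
  - task 1 (Plan): project_id=5 -> matches Zeta
  - task 2 (Audit): project_id=5 -> matches Zeta
  - task 3 (Design): project_id=NULL, no match -> dropped
  - task 4 (Implement): project_id=6 -> matches Atlas
So 1 of 4 rows is dropped.

SQL:
SELECT a.name, b.name AS project
FROM tasks a
INNER JOIN projects b ON a.project_id = b.id

Result:
name      | project
----------+--------
Plan      | Zeta   
Audit     | Zeta   
Implement | Atlas  


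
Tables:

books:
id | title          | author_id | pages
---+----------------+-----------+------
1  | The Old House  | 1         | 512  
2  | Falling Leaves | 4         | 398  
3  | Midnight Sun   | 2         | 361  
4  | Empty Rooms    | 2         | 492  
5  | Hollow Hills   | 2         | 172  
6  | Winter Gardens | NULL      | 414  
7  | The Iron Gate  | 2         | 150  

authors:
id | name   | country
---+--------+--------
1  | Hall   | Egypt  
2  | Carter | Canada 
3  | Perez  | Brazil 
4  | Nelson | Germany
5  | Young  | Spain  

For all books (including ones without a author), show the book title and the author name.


LEFT JOIN keeps every row from books (the left table); where author_id has no match in authors, the author columns become NULL. Walk through each book:
  - book 1 (The Old House): author_id=1 -> matches Hall
  - book 2 (Falling Leaves): author_id=4 -> matches Nelson
  - book 3 (Midnight Sun): author_id=2 -> matches Carter
  - book 4 (Empty Rooms): author_id=2 -> matches Carter
  - book 5 (Hollow Hills): author_id=2 -> matches Carter
  - book 6 (Winter Gardens): author_id=NULL, no match -> kept with NULL
  - book 7 (The Iron Gate): author_id=2 -> matches Carter
All 7 rows appear; 1 has NULL author.

SQL:
SELECT a.title, b.name AS author
FROM books a
LEFT JOIN authors b ON a.author_id = b.id

Result:
title          | author
---------------+-------
The Old House  | Hall  
Falling Leaves | Nelson
Midnight Sun   | Carter
Empty Rooms    | Carter
Hollow Hills   | Carter
Winter Gardens | NULL  
The Iron Gate  | Carter


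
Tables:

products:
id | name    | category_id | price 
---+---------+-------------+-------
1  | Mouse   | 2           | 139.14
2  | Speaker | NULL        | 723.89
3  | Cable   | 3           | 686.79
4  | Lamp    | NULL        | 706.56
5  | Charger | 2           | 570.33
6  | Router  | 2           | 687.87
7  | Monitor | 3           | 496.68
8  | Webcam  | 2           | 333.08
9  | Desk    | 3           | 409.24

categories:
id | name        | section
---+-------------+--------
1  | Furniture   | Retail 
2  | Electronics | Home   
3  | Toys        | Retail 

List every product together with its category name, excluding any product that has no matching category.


INNER JOIN keeps only products rows whose category_id matches an id in categories. Walk through each product:
  - product 1 (Mouse): category_id=2 -> matches Electronics
  - product 2 (Speaker): category_id=NULL, no match -> dropped
  - product 3 (Cable): category_id=3 -> matches Toys
  - product 4 (Lamp): category_id=NULL, no match -> dropped
  - product 5 (Charger): category_id=2 -> matches Electronics
  - product 6 (Router): category_id=2 -> matches Electronics
  - product 7 (Monitor): category_id=3 -> matches Toys
  - product 8 (Webcam): category_id=2 -> matches Electronics
  - product 9 (Desk): category_id=3 -> matches Toys
So 2 of 9 rows are dropped.

SQL:
SELECT a.name, b.name AS category
FROM products a
INNER JOIN categories b ON a.category_id = b.id

Result:
name    | category   
--------+------------
Mouse   | Electronics
Cable   | Toys       
Charger | Electronics
Router  | Electronics
Monitor | Toys       
Webcam  | Electronics
Desk    | Toys       


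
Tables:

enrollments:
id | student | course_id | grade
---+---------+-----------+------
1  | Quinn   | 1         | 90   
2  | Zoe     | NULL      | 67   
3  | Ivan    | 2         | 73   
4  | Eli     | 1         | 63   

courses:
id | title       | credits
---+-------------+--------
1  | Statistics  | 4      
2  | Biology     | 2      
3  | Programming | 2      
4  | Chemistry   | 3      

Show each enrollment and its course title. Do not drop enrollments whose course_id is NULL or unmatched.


LEFT JOIN keeps every row from enrollments (the left table); where course_id has no match in courses, the course columns become NULL. Walk through each enrollment:
  - enrollment 1 (Quinn): course_id=1 -> matches Statistics
  - enrollment 2 (Zoe): course_id=NULL, no match -> kept with NULL
  - enrollment 3 (Ivan): course_id=2 -> matches Biology
  - enrollment 4 (Eli): course_id=1 -> matches Statistics
All 4 rows appear; 1 has NULL course.

SQL:
SELECT a.student, b.title AS course
FROM enrollments a
LEFT JOIN courses b ON a.course_id = b.id

Result:
student | course    
--------+-----------
Quinn   | Statistics
Zoe     | NULL      
Ivan    | Biology   
Eli     | Statistics


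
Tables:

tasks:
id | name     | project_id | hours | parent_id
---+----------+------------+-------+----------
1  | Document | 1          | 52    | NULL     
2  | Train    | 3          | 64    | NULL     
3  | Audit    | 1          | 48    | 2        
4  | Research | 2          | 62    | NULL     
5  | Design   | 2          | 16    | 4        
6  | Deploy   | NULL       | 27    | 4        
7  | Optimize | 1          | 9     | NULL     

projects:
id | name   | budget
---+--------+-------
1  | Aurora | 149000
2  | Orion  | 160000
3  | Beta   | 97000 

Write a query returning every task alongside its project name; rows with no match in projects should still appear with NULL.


LEFT JOIN keeps every row from tasks (the left table); where project_id has no match in projects, the project columns become NULL. Walk through each task:
  - task 1 (Document): project_id=1 -> matches Aurora
  - task 2 (Train): project_id=3 -> matches Beta
  - task 3 (Audit): project_id=1 -> matches Aurora
  - task 4 (Research): project_id=2 -> matches Orion
  - task 5 (Design): project_id=2 -> matches Orion
  - task 6 (Deploy): project_id=NULL, no match -> kept with NULL
  - task 7 (Optimize): project_id=1 -> matches Aurora
All 7 rows appear; 1 has NULL project.

SQL:
SELECT a.name, b.name AS project
FROM tasks a
LEFT JOIN projects b ON a.project_id = b.id

Result:
name     | project
---------+--------
Document | Aurora 
Train    | Beta   
Audit    | Aurora 
Research | Orion  
Design   | Orion  
Deploy   | NULL   
Optimize | Aurora 


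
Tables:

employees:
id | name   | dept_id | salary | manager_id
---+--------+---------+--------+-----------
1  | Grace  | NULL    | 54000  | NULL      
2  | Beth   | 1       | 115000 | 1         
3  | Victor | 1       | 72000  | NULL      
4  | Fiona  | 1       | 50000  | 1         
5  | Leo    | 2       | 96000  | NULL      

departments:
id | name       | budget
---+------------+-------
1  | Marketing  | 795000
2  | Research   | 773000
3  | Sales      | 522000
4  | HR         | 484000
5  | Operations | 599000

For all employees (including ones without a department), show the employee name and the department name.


LEFT JOIN keeps every row from employees (the left table); where dept_id has no match in departments, the department columns become NULL. Walk through each employee:
  - employee 1 (Grace): dept_id=NULL, no match -> kept with NULL
  - employee 2 (Beth): dept_id=1 -> matches Marketing
  - employee 3 (Victor): dept_id=1 -> matches Marketing
  - employee 4 (Fiona): dept_id=1 -> matches Marketing
  - employee 5 (Leo): dept_id=2 -> matches Research
All 5 rows appear; 1 has NULL department.

SQL:
SELECT a.name, b.name AS department
FROM employees a
LEFT JOIN departments b ON a.dept_id = b.id

Result:
name   | department
-------+-----------
Grace  | NULL      
Beth   | Marketing 
Victor | Marketing 
Fiona  | Marketing 
Leo    | Research  


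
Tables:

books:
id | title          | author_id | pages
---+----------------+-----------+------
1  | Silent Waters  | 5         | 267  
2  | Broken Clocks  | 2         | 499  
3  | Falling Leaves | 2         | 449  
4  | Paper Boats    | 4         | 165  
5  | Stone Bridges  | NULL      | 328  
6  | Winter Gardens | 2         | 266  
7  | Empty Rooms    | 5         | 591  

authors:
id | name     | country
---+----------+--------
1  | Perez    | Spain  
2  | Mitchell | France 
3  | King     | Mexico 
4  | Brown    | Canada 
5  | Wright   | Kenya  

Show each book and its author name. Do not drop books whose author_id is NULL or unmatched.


LEFT JOIN keeps every row from books (the left table); where author_id has no match in authors, the author columns become NULL. Walk through each book:
  - book 1 (Silent Waters): author_id=5 -> matches Wright
  - book 2 (Broken Clocks): author_id=2 -> matches Mitchell
  - book 3 (Falling Leaves): author_id=2 -> matches Mitchell
  - book 4 (Paper Boats): author_id=4 -> matches Brown
  - book 5 (Stone Bridges): author_id=NULL, no match -> kept with NULL
  - book 6 (Winter Gardens): author_id=2 -> matches Mitchell
  - book 7 (Empty Rooms): author_id=5 -> matches Wright
All 7 rows appear; 1 has NULL author.

SQL:
SELECT a.title, b.name AS author
FROM books a
LEFT JOIN authors b ON a.author_id = b.id

Result:
title          | author  
---------------+---------
Silent Waters  | Wright  
Broken Clocks  | Mitchell
Falling Leaves | Mitchell
Paper Boats    | Brown   
Stone Bridges  | NULL    
Winter Gardens | Mitchell
Empty Rooms    | Wright  


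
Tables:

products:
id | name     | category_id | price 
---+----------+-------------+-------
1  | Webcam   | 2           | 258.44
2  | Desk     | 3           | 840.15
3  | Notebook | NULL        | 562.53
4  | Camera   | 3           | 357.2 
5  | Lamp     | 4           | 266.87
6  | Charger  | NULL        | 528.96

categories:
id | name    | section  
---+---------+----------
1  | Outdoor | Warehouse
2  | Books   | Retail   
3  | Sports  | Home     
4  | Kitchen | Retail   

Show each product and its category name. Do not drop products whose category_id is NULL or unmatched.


LEFT JOIN keeps every row from products (the left table); where category_id has no match in categories, the category columns become NULL. Walk through each product:
  - product 1 (Webcam): category_id=2 -> matches Books
  - product 2 (Desk): category_id=3 -> matches Sports
  - product 3 (Notebook): category_id=NULL, no match -> kept with NULL
  - product 4 (Camera): category_id=3 -> matches Sports
  - product 5 (Lamp): category_id=4 -> matches Kitchen
  - product 6 (Charger): category_id=NULL, no match -> kept with NULL
All 6 rows appear; 2 have NULL category.

SQL:
SELECT a.name, b.name AS category
FROM products a
LEFT JOIN categories b ON a.category_id = b.id

Result:
name     | category
---------+---------
Webcam   | Books   
Desk     | Sports  
Notebook | NULL    
Camera   | Sports  
Lamp     | Kitchen 
Charger  | NULL    


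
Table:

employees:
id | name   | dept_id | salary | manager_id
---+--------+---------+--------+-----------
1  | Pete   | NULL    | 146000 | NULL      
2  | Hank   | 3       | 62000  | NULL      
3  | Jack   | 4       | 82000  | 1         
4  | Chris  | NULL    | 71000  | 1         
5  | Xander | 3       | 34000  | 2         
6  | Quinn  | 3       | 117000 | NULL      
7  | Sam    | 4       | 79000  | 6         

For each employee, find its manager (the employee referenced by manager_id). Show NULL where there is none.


This is a self-join: employees is joined to a second copy of itself, matching each row's manager_id to another row's id. Use LEFT JOIN so rows with manager_id=NULL are kept.
  - employee 1 (Pete): manager_id=NULL -> NULL
  - employee 2 (Hank): manager_id=NULL -> NULL
  - employee 3 (Jack): manager_id=1 -> Pete
  - employee 4 (Chris): manager_id=1 -> Pete
  - employee 5 (Xander): manager_id=2 -> Hank
  - employee 6 (Quinn): manager_id=NULL -> NULL
  - employee 7 (Sam): manager_id=6 -> Quinn

SQL:
SELECT a.name AS item, b.name AS manager
FROM employees a
LEFT JOIN employees b ON a.manager_id = b.id

Result:
item   | manager
-------+--------
Pete   | NULL   
Hank   | NULL   
Jack   | Pete   
Chris  | Pete   
Xander | Hank   
Quinn  | NULL   
Sam    | Quinn  


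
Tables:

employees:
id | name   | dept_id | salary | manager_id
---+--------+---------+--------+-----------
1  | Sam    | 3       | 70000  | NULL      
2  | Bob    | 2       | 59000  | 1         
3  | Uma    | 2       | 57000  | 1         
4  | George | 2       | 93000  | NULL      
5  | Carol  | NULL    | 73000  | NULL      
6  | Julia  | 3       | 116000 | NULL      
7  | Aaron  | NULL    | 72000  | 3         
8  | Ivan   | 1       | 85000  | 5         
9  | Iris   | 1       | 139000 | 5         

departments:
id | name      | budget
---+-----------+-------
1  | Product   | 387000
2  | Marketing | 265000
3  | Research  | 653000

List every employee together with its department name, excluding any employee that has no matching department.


INNER JOIN keeps only employees rows whose dept_id matches an id in departments. Walk through each employee:
  - employee 1 (Sam): dept_id=3 -> matches Research
  - employee 2 (Bob): dept_id=2 -> matches Marketing
  - employee 3 (Uma): dept_id=2 -> matches Marketing
  - employee 4 (George): dept_id=2 -> matches Marketing
  - employee 5 (Carol): dept_id=NULL, no match -> dropped
  - employee 6 (Julia): dept_id=3 -> matches Research
  - employee 7 (Aaron): dept_id=NULL, no match -> dropped
  - employee 8 (Ivan): dept_id=1 -> matches Product
  - employee 9 (Iris): dept_id=1 -> matches Product
So 2 of 9 rows are dropped.

SQL:
SELECT a.name, b.name AS department
FROM employees a
INNER JOIN departments b ON a.dept_id = b.id

Result:
name   | department
-------+-----------
Sam    | Research  
Bob    | Marketing 
Uma    | Marketing 
George | Marketing 
Julia  | Research  
Ivan   | Product   
Iris   | Product   


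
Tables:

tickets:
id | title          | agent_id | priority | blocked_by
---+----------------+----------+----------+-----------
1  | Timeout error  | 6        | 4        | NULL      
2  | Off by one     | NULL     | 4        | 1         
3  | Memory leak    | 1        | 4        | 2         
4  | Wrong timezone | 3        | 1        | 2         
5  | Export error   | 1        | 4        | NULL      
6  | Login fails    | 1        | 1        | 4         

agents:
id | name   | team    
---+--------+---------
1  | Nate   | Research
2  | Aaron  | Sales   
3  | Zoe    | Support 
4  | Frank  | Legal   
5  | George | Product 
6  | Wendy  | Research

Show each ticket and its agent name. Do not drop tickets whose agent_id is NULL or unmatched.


LEFT JOIN keeps every row from tickets (the left table); where agent_id has no match in agents, the agent columns become NULL. Walk through each ticket:
  - ticket 1 (Timeout error): agent_id=6 -> matches Wendy
  - ticket 2 (Off by one): agent_id=NULL, no match -> kept with NULL
  - ticket 3 (Memory leak): agent_id=1 -> matches Nate
  - ticket 4 (Wrong timezone): agent_id=3 -> matches Zoe
  - ticket 5 (Export error): agent_id=1 -> matches Nate
  - ticket 6 (Login fails): agent_id=1 -> matches Nate
All 6 rows appear; 1 has NULL agent.

SQL:
SELECT a.title, b.name AS agent
FROM tickets a
LEFT JOIN agents b ON a.agent_id = b.id

Result:
title          | agent
---------------+------
Timeout error  | Wendy
Off by one     | NULL 
Memory leak    | Nate 
Wrong timezone | Zoe  
Export error   | Nate 
Login fails    | Nate 


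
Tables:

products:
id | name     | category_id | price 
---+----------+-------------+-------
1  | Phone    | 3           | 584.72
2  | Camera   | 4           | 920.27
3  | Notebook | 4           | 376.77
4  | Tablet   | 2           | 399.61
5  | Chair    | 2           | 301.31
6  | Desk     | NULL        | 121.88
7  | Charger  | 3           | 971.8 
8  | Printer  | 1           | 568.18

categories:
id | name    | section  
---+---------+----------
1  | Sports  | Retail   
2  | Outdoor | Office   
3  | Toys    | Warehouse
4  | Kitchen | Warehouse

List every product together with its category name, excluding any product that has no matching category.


INNER JOIN keeps only products rows whose category_id matches an id in categories. Walk through each product:
  - product 1 (Phone): category_id=3 -> matches Toys
  - product 2 (Camera): category_id=4 -> matches Kitchen
  - product 3 (Notebook): category_id=4 -> matches Kitchen
  - product 4 (Tablet): category_id=2 -> matches Outdoor
  - product 5 (Chair): category_id=2 -> matches Outdoor
  - product 6 (Desk): category_id=NULL, no match -> dropped
  - product 7 (Charger): category_id=3 -> matches Toys
  - product 8 (Printer): category_id=1 -> matches Sports
So 1 of 8 rows is dropped.

SQL:
SELECT a.name, b.name AS category
FROM products a
INNER JOIN categories b ON a.category_id = b.id

Result:
name     | category
---------+---------
Phone    | Toys    
Camera   | Kitchen 
Notebook | Kitchen 
Tablet   | Outdoor 
Chair    | Outdoor 
Charger  | Toys    
Printer  | Sports  


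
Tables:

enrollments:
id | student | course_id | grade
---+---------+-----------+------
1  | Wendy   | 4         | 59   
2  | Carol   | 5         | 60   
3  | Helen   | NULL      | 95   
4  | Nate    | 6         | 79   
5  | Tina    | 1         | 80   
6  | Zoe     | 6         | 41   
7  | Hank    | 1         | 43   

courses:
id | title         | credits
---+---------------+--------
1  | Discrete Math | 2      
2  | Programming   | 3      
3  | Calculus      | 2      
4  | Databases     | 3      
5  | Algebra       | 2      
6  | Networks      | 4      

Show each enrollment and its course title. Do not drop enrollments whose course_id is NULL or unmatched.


LEFT JOIN keeps every row from enrollments (the left table); where course_id has no match in courses, the course columns become NULL. Walk through each enrollment:
  - enrollment 1 (Wendy): course_id=4 -> matches Databases
  - enrollment 2 (Carol): course_id=5 -> matches Algebra
  - enrollment 3 (Helen): course_id=NULL, no match -> kept with NULL
  - enrollment 4 (Nate): course_id=6 -> matches Networks
  - enrollment 5 (Tina): course_id=1 -> matches Discrete Math
  - enrollment 6 (Zoe): course_id=6 -> matches Networks
  - enrollment 7 (Hank): course_id=1 -> matches Discrete Math
All 7 rows appear; 1 has NULL course.

SQL:
SELECT a.student, b.title AS course
FROM enrollments a
LEFT JOIN courses b ON a.course_id = b.id

Result:
student | course       
--------+--------------
Wendy   | Databases    
Carol   | Algebra      
Helen   | NULL         
Nate    | Networks     
Tina    | Discrete Math
Zoe     | Networks     
Hank    | Discrete Math


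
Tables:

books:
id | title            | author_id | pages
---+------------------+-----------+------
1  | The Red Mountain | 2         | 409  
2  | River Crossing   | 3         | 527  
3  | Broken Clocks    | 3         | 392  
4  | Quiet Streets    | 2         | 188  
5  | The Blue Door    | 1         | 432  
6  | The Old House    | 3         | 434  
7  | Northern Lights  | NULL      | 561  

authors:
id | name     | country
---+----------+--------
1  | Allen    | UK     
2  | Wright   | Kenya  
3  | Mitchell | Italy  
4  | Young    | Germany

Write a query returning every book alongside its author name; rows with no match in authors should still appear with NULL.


LEFT JOIN keeps every row from books (the left table); where author_id has no match in authors, the author columns become NULL. Walk through each book:
  - book 1 (The Red Mountain): author_id=2 -> matches Wright
  - book 2 (River Crossing): author_id=3 -> matches Mitchell
  - book 3 (Broken Clocks): author_id=3 -> matches Mitchell
  - book 4 (Quiet Streets): author_id=2 -> matches Wright
  - book 5 (The Blue Door): author_id=1 -> matches Allen
  - book 6 (The Old House): author_id=3 -> matches Mitchell
  - book 7 (Northern Lights): author_id=NULL, no match -> kept with NULL
All 7 rows appear; 1 has NULL author.

SQL:
SELECT a.title, b.name AS author
FROM books a
LEFT JOIN authors b ON a.author_id = b.id

Result:
title            | author  
-----------------+---------
The Red Mountain | Wright  
River Crossing   | Mitchell
Broken Clocks    | Mitchell
Quiet Streets    | Wright  
The Blue Door    | Allen   
The Old House    | Mitchell
Northern Lights  | NULL    
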